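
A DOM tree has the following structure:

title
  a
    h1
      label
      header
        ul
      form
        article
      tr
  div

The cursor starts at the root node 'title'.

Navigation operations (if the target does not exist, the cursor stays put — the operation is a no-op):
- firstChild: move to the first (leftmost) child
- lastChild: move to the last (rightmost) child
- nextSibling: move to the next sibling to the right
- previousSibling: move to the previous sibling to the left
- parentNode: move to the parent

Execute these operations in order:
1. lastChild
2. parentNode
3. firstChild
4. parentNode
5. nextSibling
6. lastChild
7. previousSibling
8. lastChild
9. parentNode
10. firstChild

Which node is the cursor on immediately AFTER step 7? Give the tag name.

Answer: a

Derivation:
After 1 (lastChild): div
After 2 (parentNode): title
After 3 (firstChild): a
After 4 (parentNode): title
After 5 (nextSibling): title (no-op, stayed)
After 6 (lastChild): div
After 7 (previousSibling): a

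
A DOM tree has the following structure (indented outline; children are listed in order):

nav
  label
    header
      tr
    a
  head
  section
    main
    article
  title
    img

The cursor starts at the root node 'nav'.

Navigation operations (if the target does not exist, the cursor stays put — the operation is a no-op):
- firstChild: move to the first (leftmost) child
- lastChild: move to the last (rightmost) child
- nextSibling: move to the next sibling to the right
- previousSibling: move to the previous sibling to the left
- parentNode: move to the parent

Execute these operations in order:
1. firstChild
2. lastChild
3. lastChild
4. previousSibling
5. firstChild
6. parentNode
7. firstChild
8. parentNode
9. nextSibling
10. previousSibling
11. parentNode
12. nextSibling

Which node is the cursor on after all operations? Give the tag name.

Answer: head

Derivation:
After 1 (firstChild): label
After 2 (lastChild): a
After 3 (lastChild): a (no-op, stayed)
After 4 (previousSibling): header
After 5 (firstChild): tr
After 6 (parentNode): header
After 7 (firstChild): tr
After 8 (parentNode): header
After 9 (nextSibling): a
After 10 (previousSibling): header
After 11 (parentNode): label
After 12 (nextSibling): head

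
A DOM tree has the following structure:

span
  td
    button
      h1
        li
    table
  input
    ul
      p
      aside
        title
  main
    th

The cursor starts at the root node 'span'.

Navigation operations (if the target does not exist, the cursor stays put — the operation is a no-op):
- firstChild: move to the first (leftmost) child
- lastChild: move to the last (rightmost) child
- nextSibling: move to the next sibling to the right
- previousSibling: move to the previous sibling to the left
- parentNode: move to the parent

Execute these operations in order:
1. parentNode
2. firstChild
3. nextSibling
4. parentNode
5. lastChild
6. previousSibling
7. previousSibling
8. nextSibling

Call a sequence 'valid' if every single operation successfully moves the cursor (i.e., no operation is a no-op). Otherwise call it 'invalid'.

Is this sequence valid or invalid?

Answer: invalid

Derivation:
After 1 (parentNode): span (no-op, stayed)
After 2 (firstChild): td
After 3 (nextSibling): input
After 4 (parentNode): span
After 5 (lastChild): main
After 6 (previousSibling): input
After 7 (previousSibling): td
After 8 (nextSibling): input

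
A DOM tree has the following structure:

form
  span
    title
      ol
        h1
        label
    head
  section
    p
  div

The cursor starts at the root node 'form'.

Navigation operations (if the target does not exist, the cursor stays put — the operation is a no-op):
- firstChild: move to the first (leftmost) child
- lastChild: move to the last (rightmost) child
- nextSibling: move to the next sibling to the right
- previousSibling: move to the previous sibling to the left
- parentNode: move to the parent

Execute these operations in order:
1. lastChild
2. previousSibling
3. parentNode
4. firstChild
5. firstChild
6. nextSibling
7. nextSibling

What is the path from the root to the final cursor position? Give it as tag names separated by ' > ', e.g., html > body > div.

After 1 (lastChild): div
After 2 (previousSibling): section
After 3 (parentNode): form
After 4 (firstChild): span
After 5 (firstChild): title
After 6 (nextSibling): head
After 7 (nextSibling): head (no-op, stayed)

Answer: form > span > head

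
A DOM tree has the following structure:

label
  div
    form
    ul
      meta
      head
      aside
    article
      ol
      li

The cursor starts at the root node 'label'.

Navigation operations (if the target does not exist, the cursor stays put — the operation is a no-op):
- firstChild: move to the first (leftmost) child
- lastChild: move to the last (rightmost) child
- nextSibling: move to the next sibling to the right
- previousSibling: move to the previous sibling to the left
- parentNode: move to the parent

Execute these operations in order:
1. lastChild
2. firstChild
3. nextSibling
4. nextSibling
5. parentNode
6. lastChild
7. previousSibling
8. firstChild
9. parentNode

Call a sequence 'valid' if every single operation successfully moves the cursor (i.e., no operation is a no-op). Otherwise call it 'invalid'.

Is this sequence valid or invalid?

Answer: valid

Derivation:
After 1 (lastChild): div
After 2 (firstChild): form
After 3 (nextSibling): ul
After 4 (nextSibling): article
After 5 (parentNode): div
After 6 (lastChild): article
After 7 (previousSibling): ul
After 8 (firstChild): meta
After 9 (parentNode): ul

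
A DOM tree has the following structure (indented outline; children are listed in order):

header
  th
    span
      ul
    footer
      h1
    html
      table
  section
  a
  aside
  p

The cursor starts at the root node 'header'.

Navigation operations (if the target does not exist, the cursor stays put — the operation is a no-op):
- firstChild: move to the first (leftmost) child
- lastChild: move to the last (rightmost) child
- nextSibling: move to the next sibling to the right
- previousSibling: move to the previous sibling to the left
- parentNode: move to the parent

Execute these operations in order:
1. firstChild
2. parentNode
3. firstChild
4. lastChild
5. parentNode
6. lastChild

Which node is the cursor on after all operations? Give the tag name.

Answer: html

Derivation:
After 1 (firstChild): th
After 2 (parentNode): header
After 3 (firstChild): th
After 4 (lastChild): html
After 5 (parentNode): th
After 6 (lastChild): html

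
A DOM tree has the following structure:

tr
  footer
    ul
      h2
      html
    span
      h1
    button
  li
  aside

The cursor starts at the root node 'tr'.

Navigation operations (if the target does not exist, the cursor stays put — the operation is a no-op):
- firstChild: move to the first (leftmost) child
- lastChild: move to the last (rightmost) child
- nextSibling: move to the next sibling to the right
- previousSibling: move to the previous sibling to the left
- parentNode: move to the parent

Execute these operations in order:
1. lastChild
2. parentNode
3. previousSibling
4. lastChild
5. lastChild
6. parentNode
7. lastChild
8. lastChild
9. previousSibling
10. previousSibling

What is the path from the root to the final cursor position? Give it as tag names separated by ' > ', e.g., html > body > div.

After 1 (lastChild): aside
After 2 (parentNode): tr
After 3 (previousSibling): tr (no-op, stayed)
After 4 (lastChild): aside
After 5 (lastChild): aside (no-op, stayed)
After 6 (parentNode): tr
After 7 (lastChild): aside
After 8 (lastChild): aside (no-op, stayed)
After 9 (previousSibling): li
After 10 (previousSibling): footer

Answer: tr > footer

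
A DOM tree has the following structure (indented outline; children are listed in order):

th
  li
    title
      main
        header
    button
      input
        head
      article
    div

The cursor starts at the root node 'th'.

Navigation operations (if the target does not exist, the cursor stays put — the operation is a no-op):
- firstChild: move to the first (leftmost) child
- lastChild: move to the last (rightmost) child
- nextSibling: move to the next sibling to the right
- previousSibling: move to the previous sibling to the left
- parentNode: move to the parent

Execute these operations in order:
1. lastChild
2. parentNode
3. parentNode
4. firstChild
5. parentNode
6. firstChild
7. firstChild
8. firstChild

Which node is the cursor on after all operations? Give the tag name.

After 1 (lastChild): li
After 2 (parentNode): th
After 3 (parentNode): th (no-op, stayed)
After 4 (firstChild): li
After 5 (parentNode): th
After 6 (firstChild): li
After 7 (firstChild): title
After 8 (firstChild): main

Answer: main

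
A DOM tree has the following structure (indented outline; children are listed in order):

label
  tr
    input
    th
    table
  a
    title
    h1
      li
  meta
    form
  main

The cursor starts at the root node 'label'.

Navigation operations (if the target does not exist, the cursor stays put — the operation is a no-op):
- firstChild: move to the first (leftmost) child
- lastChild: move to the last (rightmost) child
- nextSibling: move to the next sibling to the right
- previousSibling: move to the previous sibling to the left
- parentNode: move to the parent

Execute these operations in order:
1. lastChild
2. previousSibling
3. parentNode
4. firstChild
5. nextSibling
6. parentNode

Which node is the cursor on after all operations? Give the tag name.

After 1 (lastChild): main
After 2 (previousSibling): meta
After 3 (parentNode): label
After 4 (firstChild): tr
After 5 (nextSibling): a
After 6 (parentNode): label

Answer: label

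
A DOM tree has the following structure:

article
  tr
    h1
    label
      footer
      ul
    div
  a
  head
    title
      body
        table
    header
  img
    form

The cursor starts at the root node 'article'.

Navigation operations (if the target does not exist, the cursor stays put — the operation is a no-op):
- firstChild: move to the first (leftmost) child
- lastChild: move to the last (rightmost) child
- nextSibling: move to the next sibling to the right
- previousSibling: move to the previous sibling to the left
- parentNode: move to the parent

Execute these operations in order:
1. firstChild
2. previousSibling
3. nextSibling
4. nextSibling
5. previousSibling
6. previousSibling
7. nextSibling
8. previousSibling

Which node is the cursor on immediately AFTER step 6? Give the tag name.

After 1 (firstChild): tr
After 2 (previousSibling): tr (no-op, stayed)
After 3 (nextSibling): a
After 4 (nextSibling): head
After 5 (previousSibling): a
After 6 (previousSibling): tr

Answer: tr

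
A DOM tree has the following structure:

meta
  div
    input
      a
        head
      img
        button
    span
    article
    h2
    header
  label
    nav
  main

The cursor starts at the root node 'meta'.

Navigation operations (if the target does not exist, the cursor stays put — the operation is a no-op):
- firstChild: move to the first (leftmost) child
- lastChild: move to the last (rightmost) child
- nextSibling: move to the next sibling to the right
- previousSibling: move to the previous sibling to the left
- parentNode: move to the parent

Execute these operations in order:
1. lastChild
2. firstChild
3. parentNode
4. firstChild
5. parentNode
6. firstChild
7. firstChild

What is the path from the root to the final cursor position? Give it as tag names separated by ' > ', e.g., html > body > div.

After 1 (lastChild): main
After 2 (firstChild): main (no-op, stayed)
After 3 (parentNode): meta
After 4 (firstChild): div
After 5 (parentNode): meta
After 6 (firstChild): div
After 7 (firstChild): input

Answer: meta > div > input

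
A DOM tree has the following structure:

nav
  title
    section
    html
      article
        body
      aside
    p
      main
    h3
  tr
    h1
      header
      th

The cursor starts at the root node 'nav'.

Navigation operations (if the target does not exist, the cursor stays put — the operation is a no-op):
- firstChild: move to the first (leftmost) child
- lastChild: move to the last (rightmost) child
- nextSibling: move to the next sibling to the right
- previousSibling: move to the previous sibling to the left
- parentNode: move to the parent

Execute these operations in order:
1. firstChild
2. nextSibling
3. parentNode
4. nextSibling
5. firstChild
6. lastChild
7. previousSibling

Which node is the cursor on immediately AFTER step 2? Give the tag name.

After 1 (firstChild): title
After 2 (nextSibling): tr

Answer: tr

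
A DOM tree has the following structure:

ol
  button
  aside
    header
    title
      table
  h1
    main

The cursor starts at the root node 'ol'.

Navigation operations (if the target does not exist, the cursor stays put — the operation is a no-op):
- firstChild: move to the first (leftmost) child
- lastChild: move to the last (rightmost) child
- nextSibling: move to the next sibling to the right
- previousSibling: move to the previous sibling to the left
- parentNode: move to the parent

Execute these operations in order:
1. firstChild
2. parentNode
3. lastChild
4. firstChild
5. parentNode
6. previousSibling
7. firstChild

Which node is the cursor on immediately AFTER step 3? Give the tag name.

After 1 (firstChild): button
After 2 (parentNode): ol
After 3 (lastChild): h1

Answer: h1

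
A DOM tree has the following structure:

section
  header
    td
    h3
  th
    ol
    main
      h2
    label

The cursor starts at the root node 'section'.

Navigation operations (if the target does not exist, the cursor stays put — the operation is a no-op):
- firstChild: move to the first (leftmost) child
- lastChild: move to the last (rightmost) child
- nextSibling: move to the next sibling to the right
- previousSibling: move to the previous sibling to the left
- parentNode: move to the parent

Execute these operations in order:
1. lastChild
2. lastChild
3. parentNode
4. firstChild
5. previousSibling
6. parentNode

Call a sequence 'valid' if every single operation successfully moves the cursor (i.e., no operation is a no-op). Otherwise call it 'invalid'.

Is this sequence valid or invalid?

After 1 (lastChild): th
After 2 (lastChild): label
After 3 (parentNode): th
After 4 (firstChild): ol
After 5 (previousSibling): ol (no-op, stayed)
After 6 (parentNode): th

Answer: invalid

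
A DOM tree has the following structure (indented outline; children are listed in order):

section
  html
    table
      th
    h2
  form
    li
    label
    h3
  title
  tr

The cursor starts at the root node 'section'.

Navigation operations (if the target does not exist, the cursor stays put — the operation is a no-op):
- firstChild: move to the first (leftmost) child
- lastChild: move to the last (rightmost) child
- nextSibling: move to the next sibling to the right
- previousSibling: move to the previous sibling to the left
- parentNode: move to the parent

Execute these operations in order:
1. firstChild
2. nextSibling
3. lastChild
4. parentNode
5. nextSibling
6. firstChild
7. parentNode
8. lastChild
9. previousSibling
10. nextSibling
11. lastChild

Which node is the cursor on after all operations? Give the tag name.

After 1 (firstChild): html
After 2 (nextSibling): form
After 3 (lastChild): h3
After 4 (parentNode): form
After 5 (nextSibling): title
After 6 (firstChild): title (no-op, stayed)
After 7 (parentNode): section
After 8 (lastChild): tr
After 9 (previousSibling): title
After 10 (nextSibling): tr
After 11 (lastChild): tr (no-op, stayed)

Answer: tr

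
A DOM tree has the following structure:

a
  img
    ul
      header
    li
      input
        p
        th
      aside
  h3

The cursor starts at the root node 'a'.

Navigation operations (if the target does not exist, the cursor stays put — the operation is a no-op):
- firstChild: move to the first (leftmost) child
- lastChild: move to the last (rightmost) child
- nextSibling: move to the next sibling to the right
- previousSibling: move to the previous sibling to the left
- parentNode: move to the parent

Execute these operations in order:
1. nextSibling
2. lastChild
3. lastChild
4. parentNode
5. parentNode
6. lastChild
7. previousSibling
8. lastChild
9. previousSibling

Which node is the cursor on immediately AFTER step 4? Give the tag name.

Answer: a

Derivation:
After 1 (nextSibling): a (no-op, stayed)
After 2 (lastChild): h3
After 3 (lastChild): h3 (no-op, stayed)
After 4 (parentNode): a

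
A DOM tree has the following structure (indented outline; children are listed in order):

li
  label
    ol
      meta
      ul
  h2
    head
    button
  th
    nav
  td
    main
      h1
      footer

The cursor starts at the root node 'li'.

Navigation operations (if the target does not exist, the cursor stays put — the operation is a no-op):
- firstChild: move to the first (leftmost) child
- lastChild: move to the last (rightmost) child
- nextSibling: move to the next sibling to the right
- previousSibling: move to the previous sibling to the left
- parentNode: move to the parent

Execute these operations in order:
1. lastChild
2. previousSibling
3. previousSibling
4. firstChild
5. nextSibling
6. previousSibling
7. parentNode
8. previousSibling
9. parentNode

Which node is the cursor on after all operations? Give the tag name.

After 1 (lastChild): td
After 2 (previousSibling): th
After 3 (previousSibling): h2
After 4 (firstChild): head
After 5 (nextSibling): button
After 6 (previousSibling): head
After 7 (parentNode): h2
After 8 (previousSibling): label
After 9 (parentNode): li

Answer: li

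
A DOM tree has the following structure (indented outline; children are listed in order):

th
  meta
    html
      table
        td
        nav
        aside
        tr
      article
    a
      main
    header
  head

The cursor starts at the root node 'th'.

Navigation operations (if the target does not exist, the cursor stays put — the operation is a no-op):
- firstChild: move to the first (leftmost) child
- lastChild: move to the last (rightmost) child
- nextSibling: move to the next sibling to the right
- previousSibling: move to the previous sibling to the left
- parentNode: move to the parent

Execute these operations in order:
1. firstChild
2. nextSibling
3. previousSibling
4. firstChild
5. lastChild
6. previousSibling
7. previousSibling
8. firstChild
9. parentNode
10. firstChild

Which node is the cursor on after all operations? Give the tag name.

After 1 (firstChild): meta
After 2 (nextSibling): head
After 3 (previousSibling): meta
After 4 (firstChild): html
After 5 (lastChild): article
After 6 (previousSibling): table
After 7 (previousSibling): table (no-op, stayed)
After 8 (firstChild): td
After 9 (parentNode): table
After 10 (firstChild): td

Answer: td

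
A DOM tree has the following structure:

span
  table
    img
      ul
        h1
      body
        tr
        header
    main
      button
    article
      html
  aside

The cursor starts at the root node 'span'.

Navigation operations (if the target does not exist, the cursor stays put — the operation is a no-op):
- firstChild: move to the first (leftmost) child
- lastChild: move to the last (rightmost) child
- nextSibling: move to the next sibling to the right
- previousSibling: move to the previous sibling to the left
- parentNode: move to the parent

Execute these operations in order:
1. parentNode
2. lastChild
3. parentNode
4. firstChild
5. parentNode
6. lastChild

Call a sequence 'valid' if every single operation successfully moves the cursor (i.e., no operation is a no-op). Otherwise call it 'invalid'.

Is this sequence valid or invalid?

After 1 (parentNode): span (no-op, stayed)
After 2 (lastChild): aside
After 3 (parentNode): span
After 4 (firstChild): table
After 5 (parentNode): span
After 6 (lastChild): aside

Answer: invalid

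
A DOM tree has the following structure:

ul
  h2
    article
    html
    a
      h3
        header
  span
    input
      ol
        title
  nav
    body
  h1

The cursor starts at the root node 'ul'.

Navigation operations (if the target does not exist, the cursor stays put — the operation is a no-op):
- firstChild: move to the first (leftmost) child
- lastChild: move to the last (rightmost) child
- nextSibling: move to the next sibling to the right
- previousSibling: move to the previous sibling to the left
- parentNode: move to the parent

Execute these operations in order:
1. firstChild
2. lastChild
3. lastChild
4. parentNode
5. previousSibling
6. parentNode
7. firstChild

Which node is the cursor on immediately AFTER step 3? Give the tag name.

Answer: h3

Derivation:
After 1 (firstChild): h2
After 2 (lastChild): a
After 3 (lastChild): h3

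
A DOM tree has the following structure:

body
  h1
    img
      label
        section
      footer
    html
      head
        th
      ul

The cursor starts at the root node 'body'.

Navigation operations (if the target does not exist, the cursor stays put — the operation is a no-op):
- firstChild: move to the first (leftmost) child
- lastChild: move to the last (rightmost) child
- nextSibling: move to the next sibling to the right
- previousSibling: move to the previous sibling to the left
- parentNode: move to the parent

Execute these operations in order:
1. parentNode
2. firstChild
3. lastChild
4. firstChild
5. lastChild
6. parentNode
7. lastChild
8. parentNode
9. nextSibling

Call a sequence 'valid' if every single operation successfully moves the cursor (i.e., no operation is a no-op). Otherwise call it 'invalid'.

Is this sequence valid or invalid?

Answer: invalid

Derivation:
After 1 (parentNode): body (no-op, stayed)
After 2 (firstChild): h1
After 3 (lastChild): html
After 4 (firstChild): head
After 5 (lastChild): th
After 6 (parentNode): head
After 7 (lastChild): th
After 8 (parentNode): head
After 9 (nextSibling): ul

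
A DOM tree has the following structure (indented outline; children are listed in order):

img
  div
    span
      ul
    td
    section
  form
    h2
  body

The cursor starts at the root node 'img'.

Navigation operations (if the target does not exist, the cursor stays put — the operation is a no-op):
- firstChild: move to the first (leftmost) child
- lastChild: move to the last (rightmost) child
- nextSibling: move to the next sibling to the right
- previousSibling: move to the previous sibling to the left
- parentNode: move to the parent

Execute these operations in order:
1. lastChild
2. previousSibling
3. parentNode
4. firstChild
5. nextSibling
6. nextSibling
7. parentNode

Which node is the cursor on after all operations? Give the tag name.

Answer: img

Derivation:
After 1 (lastChild): body
After 2 (previousSibling): form
After 3 (parentNode): img
After 4 (firstChild): div
After 5 (nextSibling): form
After 6 (nextSibling): body
After 7 (parentNode): img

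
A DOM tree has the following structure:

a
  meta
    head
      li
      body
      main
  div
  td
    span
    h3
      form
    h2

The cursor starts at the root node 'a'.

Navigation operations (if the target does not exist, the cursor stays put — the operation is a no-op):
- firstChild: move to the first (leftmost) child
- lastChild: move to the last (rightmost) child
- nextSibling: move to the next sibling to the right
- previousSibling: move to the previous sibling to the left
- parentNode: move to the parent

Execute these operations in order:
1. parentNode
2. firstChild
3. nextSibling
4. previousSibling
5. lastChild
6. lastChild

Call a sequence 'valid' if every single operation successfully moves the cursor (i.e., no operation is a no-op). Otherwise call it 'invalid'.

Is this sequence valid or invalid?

After 1 (parentNode): a (no-op, stayed)
After 2 (firstChild): meta
After 3 (nextSibling): div
After 4 (previousSibling): meta
After 5 (lastChild): head
After 6 (lastChild): main

Answer: invalid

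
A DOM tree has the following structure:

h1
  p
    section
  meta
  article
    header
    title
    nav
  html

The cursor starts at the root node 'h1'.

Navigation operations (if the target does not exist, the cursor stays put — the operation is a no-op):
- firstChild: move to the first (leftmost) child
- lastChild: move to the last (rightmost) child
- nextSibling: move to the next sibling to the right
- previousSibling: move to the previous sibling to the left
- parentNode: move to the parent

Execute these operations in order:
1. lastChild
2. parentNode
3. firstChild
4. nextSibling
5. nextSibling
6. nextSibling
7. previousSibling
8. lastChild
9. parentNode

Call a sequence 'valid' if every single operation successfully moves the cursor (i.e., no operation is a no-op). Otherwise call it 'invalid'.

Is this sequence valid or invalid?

Answer: valid

Derivation:
After 1 (lastChild): html
After 2 (parentNode): h1
After 3 (firstChild): p
After 4 (nextSibling): meta
After 5 (nextSibling): article
After 6 (nextSibling): html
After 7 (previousSibling): article
After 8 (lastChild): nav
After 9 (parentNode): article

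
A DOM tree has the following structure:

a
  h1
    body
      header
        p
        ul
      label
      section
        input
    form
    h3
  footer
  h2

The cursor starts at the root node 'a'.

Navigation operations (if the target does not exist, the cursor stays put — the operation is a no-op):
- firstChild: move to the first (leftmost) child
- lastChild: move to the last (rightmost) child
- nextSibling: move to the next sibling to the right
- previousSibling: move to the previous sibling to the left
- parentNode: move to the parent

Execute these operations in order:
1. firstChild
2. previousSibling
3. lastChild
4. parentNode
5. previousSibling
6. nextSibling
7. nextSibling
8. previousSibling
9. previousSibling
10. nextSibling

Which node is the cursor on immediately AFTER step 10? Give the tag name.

After 1 (firstChild): h1
After 2 (previousSibling): h1 (no-op, stayed)
After 3 (lastChild): h3
After 4 (parentNode): h1
After 5 (previousSibling): h1 (no-op, stayed)
After 6 (nextSibling): footer
After 7 (nextSibling): h2
After 8 (previousSibling): footer
After 9 (previousSibling): h1
After 10 (nextSibling): footer

Answer: footer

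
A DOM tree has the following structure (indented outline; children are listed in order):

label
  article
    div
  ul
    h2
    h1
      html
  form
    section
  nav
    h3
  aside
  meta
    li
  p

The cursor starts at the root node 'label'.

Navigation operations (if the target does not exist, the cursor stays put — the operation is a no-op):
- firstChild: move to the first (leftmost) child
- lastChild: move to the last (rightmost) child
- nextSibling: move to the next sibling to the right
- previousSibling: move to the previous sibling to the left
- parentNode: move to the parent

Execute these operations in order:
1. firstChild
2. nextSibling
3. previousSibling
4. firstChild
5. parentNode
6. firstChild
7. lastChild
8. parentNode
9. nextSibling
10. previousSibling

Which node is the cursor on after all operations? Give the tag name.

Answer: article

Derivation:
After 1 (firstChild): article
After 2 (nextSibling): ul
After 3 (previousSibling): article
After 4 (firstChild): div
After 5 (parentNode): article
After 6 (firstChild): div
After 7 (lastChild): div (no-op, stayed)
After 8 (parentNode): article
After 9 (nextSibling): ul
After 10 (previousSibling): article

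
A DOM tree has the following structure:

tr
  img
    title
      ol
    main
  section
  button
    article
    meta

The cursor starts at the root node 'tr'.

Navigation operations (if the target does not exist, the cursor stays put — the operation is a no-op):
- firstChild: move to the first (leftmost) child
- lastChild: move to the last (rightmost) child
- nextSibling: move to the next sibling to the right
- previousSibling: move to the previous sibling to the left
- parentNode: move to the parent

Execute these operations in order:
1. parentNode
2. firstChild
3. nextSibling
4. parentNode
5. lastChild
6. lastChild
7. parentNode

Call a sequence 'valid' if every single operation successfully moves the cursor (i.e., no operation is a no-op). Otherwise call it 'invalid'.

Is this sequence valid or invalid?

Answer: invalid

Derivation:
After 1 (parentNode): tr (no-op, stayed)
After 2 (firstChild): img
After 3 (nextSibling): section
After 4 (parentNode): tr
After 5 (lastChild): button
After 6 (lastChild): meta
After 7 (parentNode): button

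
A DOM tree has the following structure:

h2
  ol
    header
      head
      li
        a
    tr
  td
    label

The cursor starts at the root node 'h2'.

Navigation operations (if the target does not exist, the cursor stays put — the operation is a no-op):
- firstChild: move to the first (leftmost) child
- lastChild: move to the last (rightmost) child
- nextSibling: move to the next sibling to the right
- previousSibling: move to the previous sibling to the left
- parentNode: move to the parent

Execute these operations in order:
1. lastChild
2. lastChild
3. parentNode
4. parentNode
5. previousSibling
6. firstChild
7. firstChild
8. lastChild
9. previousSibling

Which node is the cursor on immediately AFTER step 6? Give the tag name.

Answer: ol

Derivation:
After 1 (lastChild): td
After 2 (lastChild): label
After 3 (parentNode): td
After 4 (parentNode): h2
After 5 (previousSibling): h2 (no-op, stayed)
After 6 (firstChild): ol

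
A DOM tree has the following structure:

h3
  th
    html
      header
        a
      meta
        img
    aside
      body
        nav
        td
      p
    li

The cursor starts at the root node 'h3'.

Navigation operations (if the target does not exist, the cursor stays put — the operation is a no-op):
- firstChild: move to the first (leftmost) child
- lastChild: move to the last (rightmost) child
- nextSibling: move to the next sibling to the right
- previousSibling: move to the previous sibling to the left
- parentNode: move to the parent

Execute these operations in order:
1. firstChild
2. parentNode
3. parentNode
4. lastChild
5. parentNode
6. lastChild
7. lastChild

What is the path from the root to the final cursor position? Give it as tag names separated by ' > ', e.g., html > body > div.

After 1 (firstChild): th
After 2 (parentNode): h3
After 3 (parentNode): h3 (no-op, stayed)
After 4 (lastChild): th
After 5 (parentNode): h3
After 6 (lastChild): th
After 7 (lastChild): li

Answer: h3 > th > li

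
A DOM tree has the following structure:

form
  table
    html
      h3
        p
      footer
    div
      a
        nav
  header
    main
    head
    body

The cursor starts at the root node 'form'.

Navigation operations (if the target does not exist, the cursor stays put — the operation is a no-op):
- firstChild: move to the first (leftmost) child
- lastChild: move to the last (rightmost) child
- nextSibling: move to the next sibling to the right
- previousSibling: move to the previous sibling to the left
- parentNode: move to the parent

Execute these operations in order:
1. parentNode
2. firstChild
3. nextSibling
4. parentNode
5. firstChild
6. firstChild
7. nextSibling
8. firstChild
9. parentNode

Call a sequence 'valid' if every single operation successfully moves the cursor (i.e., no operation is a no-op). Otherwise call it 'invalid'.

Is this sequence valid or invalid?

After 1 (parentNode): form (no-op, stayed)
After 2 (firstChild): table
After 3 (nextSibling): header
After 4 (parentNode): form
After 5 (firstChild): table
After 6 (firstChild): html
After 7 (nextSibling): div
After 8 (firstChild): a
After 9 (parentNode): div

Answer: invalid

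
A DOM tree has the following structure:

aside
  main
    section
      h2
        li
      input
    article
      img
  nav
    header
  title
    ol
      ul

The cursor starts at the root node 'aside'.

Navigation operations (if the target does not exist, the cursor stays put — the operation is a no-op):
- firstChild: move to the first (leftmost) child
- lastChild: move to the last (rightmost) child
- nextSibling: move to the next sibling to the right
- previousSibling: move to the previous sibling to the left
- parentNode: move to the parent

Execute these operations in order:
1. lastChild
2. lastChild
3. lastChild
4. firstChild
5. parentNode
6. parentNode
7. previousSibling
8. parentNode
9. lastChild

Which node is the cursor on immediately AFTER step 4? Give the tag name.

Answer: ul

Derivation:
After 1 (lastChild): title
After 2 (lastChild): ol
After 3 (lastChild): ul
After 4 (firstChild): ul (no-op, stayed)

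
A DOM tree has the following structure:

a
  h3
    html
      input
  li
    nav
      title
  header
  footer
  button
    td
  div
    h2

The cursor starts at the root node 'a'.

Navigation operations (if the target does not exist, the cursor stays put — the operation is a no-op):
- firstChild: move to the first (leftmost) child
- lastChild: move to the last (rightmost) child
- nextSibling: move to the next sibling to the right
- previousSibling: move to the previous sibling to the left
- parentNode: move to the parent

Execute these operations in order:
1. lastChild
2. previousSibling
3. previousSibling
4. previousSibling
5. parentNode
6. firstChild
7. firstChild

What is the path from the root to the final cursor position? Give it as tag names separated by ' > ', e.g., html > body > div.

Answer: a > h3 > html

Derivation:
After 1 (lastChild): div
After 2 (previousSibling): button
After 3 (previousSibling): footer
After 4 (previousSibling): header
After 5 (parentNode): a
After 6 (firstChild): h3
After 7 (firstChild): html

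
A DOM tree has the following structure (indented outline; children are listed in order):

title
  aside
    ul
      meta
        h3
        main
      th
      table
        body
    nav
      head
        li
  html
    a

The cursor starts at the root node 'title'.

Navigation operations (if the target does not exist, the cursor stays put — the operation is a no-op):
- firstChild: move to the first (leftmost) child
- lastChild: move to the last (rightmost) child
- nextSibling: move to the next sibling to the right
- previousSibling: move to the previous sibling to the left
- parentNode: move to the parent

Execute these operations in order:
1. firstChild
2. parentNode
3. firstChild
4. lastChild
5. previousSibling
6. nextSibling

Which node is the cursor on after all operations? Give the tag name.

After 1 (firstChild): aside
After 2 (parentNode): title
After 3 (firstChild): aside
After 4 (lastChild): nav
After 5 (previousSibling): ul
After 6 (nextSibling): nav

Answer: nav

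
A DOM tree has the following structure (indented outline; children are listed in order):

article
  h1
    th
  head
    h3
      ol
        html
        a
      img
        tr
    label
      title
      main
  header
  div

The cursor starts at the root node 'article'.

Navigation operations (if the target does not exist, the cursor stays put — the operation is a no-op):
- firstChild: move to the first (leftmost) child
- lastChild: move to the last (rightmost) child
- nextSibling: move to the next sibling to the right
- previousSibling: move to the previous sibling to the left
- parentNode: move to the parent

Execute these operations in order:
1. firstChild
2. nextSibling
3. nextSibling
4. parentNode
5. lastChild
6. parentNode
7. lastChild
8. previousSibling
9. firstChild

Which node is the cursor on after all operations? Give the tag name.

Answer: header

Derivation:
After 1 (firstChild): h1
After 2 (nextSibling): head
After 3 (nextSibling): header
After 4 (parentNode): article
After 5 (lastChild): div
After 6 (parentNode): article
After 7 (lastChild): div
After 8 (previousSibling): header
After 9 (firstChild): header (no-op, stayed)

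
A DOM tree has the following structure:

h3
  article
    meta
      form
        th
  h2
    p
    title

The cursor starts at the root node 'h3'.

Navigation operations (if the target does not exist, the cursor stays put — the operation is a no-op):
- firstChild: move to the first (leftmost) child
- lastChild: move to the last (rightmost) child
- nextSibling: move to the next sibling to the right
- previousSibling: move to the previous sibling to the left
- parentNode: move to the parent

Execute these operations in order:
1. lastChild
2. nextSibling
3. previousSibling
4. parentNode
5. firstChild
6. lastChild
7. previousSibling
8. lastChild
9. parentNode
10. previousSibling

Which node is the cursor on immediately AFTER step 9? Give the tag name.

After 1 (lastChild): h2
After 2 (nextSibling): h2 (no-op, stayed)
After 3 (previousSibling): article
After 4 (parentNode): h3
After 5 (firstChild): article
After 6 (lastChild): meta
After 7 (previousSibling): meta (no-op, stayed)
After 8 (lastChild): form
After 9 (parentNode): meta

Answer: meta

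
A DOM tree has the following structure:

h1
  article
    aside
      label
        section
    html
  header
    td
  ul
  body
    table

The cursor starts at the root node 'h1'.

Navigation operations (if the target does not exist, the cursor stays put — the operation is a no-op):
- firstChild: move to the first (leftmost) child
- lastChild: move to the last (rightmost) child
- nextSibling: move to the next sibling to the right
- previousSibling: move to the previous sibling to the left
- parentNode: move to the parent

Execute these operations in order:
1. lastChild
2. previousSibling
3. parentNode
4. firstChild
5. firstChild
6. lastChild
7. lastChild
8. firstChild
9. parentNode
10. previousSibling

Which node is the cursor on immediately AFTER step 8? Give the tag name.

Answer: section

Derivation:
After 1 (lastChild): body
After 2 (previousSibling): ul
After 3 (parentNode): h1
After 4 (firstChild): article
After 5 (firstChild): aside
After 6 (lastChild): label
After 7 (lastChild): section
After 8 (firstChild): section (no-op, stayed)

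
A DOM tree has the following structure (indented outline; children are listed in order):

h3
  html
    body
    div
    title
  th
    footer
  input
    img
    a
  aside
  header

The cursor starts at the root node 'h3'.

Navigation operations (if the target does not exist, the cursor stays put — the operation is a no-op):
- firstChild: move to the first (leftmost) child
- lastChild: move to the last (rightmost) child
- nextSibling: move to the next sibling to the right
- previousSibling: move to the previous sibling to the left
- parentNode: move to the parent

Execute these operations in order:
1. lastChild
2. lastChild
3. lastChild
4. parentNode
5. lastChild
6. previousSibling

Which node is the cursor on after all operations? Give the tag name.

Answer: aside

Derivation:
After 1 (lastChild): header
After 2 (lastChild): header (no-op, stayed)
After 3 (lastChild): header (no-op, stayed)
After 4 (parentNode): h3
After 5 (lastChild): header
After 6 (previousSibling): aside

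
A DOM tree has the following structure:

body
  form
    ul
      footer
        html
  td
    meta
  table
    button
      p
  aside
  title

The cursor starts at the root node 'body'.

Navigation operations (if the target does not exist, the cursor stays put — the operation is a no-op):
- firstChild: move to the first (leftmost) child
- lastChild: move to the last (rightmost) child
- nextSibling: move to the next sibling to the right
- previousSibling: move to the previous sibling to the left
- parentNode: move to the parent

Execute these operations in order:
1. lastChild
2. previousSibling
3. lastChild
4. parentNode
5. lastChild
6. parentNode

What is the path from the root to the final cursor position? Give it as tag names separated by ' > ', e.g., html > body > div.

Answer: body

Derivation:
After 1 (lastChild): title
After 2 (previousSibling): aside
After 3 (lastChild): aside (no-op, stayed)
After 4 (parentNode): body
After 5 (lastChild): title
After 6 (parentNode): body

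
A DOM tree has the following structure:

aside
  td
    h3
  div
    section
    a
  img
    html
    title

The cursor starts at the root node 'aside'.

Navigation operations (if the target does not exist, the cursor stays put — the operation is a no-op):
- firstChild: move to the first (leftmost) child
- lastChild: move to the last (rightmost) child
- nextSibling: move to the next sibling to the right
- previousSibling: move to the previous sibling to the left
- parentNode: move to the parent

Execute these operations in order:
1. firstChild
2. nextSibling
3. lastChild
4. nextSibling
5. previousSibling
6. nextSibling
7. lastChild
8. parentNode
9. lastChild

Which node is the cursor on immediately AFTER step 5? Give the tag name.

Answer: section

Derivation:
After 1 (firstChild): td
After 2 (nextSibling): div
After 3 (lastChild): a
After 4 (nextSibling): a (no-op, stayed)
After 5 (previousSibling): section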